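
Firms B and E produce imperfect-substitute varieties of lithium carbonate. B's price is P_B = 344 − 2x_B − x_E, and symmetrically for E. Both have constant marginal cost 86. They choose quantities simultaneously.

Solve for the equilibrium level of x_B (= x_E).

51.6

Firm B's profit: π = x_B(344 − 2x_B − x_E) − 86x_B.
∂π/∂x_B = 258 − 4x_B − x_E = 0 ⇒ x_B = 64.5 − 0.25x_E.
By symmetry x_E = x_B; substituting into the reaction function, 1.25x_B = 64.5 and x_B = 51.6.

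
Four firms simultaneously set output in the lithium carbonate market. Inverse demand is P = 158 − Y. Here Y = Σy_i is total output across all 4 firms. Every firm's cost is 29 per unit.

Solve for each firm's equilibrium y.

A representative firm's profit is π_i = y_i(158 − Y) − 29y_i, with Y = y_i + Σ_{j≠i} y_j.
First-order condition: 129 − 2y_i − Σ_{j≠i} y_j = 0.
In a symmetric equilibrium every firm chooses the same y, so Σ_{j≠i} y_j = 3y. The condition becomes 129 − 5y = 0, giving y = 129/5 = 25.8.

25.8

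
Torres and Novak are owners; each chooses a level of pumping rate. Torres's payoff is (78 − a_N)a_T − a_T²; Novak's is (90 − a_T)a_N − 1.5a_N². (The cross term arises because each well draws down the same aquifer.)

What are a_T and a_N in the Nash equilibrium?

28.8, 20.4

Expanding Torres's payoff: 78a_T − a_Na_T − a_T².
∂π/∂a_T = 78 − a_N − 2a_T = 0, so a_T = 39 − 0.5a_N.
Likewise for Novak: a_N = 30 − (1/3)a_T.
Plugging a_N into Torres's best response: a_T = 39 − 0.5(30 − (1/3)a_T) ⇒ (5/6)a_T = 24, so a_T = 28.8.
Then a_N = 30 − (1/3)·28.8 = 20.4.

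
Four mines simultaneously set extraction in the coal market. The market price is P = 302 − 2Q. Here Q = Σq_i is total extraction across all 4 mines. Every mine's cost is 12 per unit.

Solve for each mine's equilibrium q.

A representative mine's profit is π_i = q_i(302 − 2Q) − 12q_i, with Q = q_i + Σ_{j≠i} q_j.
First-order condition: 290 − 4q_i − 2Σ_{j≠i} q_j = 0.
Imposing symmetry (q_j = q for all j) turns Σ_{j≠i} q_j into 3q, so 290 = 10q and q = 29.

29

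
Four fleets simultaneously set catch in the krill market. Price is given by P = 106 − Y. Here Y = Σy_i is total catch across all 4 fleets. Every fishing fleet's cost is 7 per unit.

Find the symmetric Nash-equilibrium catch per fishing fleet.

A representative fishing fleet's profit is π_i = y_i(106 − Y) − 7y_i, with Y = y_i + Σ_{j≠i} y_j.
First-order condition: 99 − 2y_i − Σ_{j≠i} y_j = 0.
With identical fishing fleets, set every y_j = y: then 99 − 2y − 3y = 0, i.e. y = 99/5 = 19.8.

19.8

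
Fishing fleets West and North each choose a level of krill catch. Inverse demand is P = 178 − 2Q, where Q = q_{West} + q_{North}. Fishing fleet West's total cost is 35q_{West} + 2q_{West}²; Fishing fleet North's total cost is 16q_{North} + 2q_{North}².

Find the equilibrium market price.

Fishing fleet West's profit: π = q_{West}(178 − 2(q_{West} + q_{North})) − 35q_{West} − 2q_{West}².
∂π/∂q_{West} = 143 − 8q_{West} − 2q_{North} = 0, so q_{West} = 17.875 − 0.25q_{North}.
By the same steps for North: q_{North} = 20.25 − 0.25q_{West}.
Plugging q_{North} into West's best response: q_{West} = 17.875 − 0.25(20.25 − 0.25q_{West}) ⇒ 0.9375q_{West} = 12.8125, so q_{West} = 41/3.
Then q_{North} = 20.25 − 0.25·(41/3) = 101/6.
Equilibrium price: P = 178 − 2·30.5 = 117.

117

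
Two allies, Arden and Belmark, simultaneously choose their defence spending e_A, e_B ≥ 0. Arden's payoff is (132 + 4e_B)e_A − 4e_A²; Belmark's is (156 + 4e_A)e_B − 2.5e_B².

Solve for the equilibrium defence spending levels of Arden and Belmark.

Expanding Arden's payoff: 132e_A + 4e_Be_A − 4e_A².
∂π/∂e_A = 132 + 4e_B − 8e_A = 0, so e_A = 16.5 + 0.5e_B.
Likewise for Belmark: e_B = 31.2 + 0.8e_A.
Substituting the second reaction function into the first: e_A = 16.5 + 0.5(31.2 + 0.8e_A), which gives 0.6e_A = 32.1 ⇒ e_A = 53.5.
Then e_B = 31.2 + 0.8·53.5 = 74.

53.5, 74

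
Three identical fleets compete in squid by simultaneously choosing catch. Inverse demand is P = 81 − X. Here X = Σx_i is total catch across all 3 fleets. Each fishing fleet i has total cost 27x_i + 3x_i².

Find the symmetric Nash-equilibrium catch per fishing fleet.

5.4

A representative fishing fleet's profit is π_i = x_i(81 − X) − 27x_i − 3x_i², with X = x_i + Σ_{j≠i} x_j.
First-order condition: 54 − 8x_i − Σ_{j≠i} x_j = 0.
In a symmetric equilibrium every fishing fleet chooses the same x, so Σ_{j≠i} x_j = 2x. The condition becomes 54 − 10x = 0, giving x = 54/10 = 5.4.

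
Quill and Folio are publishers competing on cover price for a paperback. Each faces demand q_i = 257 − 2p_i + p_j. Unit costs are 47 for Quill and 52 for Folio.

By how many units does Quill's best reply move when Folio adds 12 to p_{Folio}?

3

Quill's profit: π = (p_{Quill} − 47)(257 − 2p_{Quill} + p_{Folio}).
∂π/∂p_{Quill} = 351 − 4p_{Quill} + p_{Folio} = 0 ⇒ p_{Quill} = 87.75 + 0.25p_{Folio}.
The reaction-function slope is 0.25, so a 12-unit rise in p_{Folio} moves p_{Quill} by 0.25 × 12 = 3. Quill's best response rises — the actions are strategic complements.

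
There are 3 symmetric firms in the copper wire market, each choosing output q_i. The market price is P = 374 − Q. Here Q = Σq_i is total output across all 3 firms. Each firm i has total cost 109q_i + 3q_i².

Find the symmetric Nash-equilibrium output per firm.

26.5

A representative firm's profit is π_i = q_i(374 − Q) − 109q_i − 3q_i², with Q = q_i + Σ_{j≠i} q_j.
First-order condition: 265 − 8q_i − Σ_{j≠i} q_j = 0.
With identical firms, set every q_j = q: then 265 − 8q − 2q = 0, i.e. q = 265/10 = 26.5.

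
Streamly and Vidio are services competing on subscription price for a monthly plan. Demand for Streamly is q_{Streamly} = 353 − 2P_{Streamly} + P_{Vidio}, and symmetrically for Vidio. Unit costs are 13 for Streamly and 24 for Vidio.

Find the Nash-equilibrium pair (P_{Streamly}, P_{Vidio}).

Streamly's profit: π = (P_{Streamly} − 13)(353 − 2P_{Streamly} + P_{Vidio}).
∂π/∂P_{Streamly} = 379 − 4P_{Streamly} + P_{Vidio} = 0 ⇒ P_{Streamly} = 94.75 + 0.25P_{Vidio}.
Similarly P_{Vidio} = 100.25 + 0.25P_{Streamly}.
Substituting the second reaction function into the first: P_{Streamly} = 94.75 + 0.25(100.25 + 0.25P_{Streamly}), which gives 0.9375P_{Streamly} = 119.8125 ⇒ P_{Streamly} = 127.8.
Then P_{Vidio} = 100.25 + 0.25·127.8 = 132.2.

127.8, 132.2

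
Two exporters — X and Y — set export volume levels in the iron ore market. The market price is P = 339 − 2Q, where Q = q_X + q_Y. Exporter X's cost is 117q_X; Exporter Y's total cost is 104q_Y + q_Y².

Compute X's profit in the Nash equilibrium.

3715.22

Exporter X's profit: π = q_X(339 − 2(q_X + q_Y)) − 117q_X.
∂π/∂q_X = 222 − 4q_X − 2q_Y = 0, so q_X = 55.5 − 0.5q_Y.
For Y: ∂π/∂q_Y = 235 − 6q_Y − 2q_X = 0 ⇒ q_Y = 235/6 − (1/3)q_X.
Plugging q_Y into X's best response: q_X = 55.5 − 0.5(235/6 − (1/3)q_X) ⇒ (5/6)q_X = 431/12, so q_X = 43.1.
Then q_Y = 235/6 − (1/3)·43.1 = 24.8.
Price P = 339 − 2·67.9 = 203.2.
X's profit: (203.2 − 117)·43.1 = 3715.22.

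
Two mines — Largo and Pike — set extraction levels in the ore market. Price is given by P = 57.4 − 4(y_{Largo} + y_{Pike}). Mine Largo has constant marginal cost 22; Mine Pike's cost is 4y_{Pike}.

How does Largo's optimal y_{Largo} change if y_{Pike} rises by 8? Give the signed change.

Mine Largo's profit: π = y_{Largo}(57.4 − 4(y_{Largo} + y_{Pike})) − 22y_{Largo}.
∂π/∂y_{Largo} = 35.4 − 8y_{Largo} − 4y_{Pike} = 0, so y_{Largo} = 4.425 − 0.5y_{Pike}.
The reaction-function slope is −0.5, so an 8-unit rise in y_{Pike} moves y_{Largo} by −0.5 × 8 = −4. Largo's best response falls — the actions are strategic substitutes.

-4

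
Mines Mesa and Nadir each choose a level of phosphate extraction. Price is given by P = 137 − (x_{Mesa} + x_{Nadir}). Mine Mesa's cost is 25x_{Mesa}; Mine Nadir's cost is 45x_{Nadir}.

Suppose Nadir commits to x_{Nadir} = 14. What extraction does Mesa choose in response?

Mine Mesa's profit: π = x_{Mesa}(137 − (x_{Mesa} + x_{Nadir})) − 25x_{Mesa}.
∂π/∂x_{Mesa} = 112 − 2x_{Mesa} − x_{Nadir} = 0, so x_{Mesa} = 56 − 0.5x_{Nadir}.
At x_{Nadir} = 14: x_{Mesa} = 56 − 0.5·14 = 49.

49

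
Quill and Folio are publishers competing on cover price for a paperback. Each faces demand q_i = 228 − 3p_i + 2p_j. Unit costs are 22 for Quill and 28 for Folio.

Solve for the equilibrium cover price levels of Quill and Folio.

Quill's profit: π = (p_{Quill} − 22)(228 − 3p_{Quill} + 2p_{Folio}).
∂π/∂p_{Quill} = 294 − 6p_{Quill} + 2p_{Folio} = 0 ⇒ p_{Quill} = 49 + (1/3)p_{Folio}.
Similarly p_{Folio} = 52 + (1/3)p_{Quill}.
Substituting the second reaction function into the first: p_{Quill} = 49 + (1/3)(52 + (1/3)p_{Quill}), which gives (8/9)p_{Quill} = 199/3 ⇒ p_{Quill} = 74.625.
Then p_{Folio} = 52 + (1/3)·74.625 = 76.875.

74.625, 76.875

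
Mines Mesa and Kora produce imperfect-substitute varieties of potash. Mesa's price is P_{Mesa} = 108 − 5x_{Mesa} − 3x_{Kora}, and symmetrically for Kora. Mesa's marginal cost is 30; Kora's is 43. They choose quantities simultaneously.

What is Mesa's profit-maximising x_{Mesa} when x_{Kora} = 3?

6.9

Mine Mesa's profit: π = x_{Mesa}(108 − 5x_{Mesa} − 3x_{Kora}) − 30x_{Mesa}.
∂π/∂x_{Mesa} = 78 − 10x_{Mesa} − 3x_{Kora} = 0 ⇒ x_{Mesa} = 7.8 − 0.3x_{Kora}.
At x_{Kora} = 3: x_{Mesa} = 7.8 − 0.3·3 = 6.9.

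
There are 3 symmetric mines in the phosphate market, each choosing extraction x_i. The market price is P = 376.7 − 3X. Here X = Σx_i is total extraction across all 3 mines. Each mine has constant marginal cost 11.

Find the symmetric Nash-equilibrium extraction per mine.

30.475

A representative mine's profit is π_i = x_i(376.7 − 3X) − 11x_i, with X = x_i + Σ_{j≠i} x_j.
First-order condition: 365.7 − 6x_i − 3Σ_{j≠i} x_j = 0.
With identical mines, set every x_j = x: then 365.7 − 6x − 6x = 0, i.e. x = 365.7/12 = 30.475.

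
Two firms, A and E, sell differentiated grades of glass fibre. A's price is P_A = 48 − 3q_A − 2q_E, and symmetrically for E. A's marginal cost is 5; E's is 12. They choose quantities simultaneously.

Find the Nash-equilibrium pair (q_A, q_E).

Firm A's profit: π = q_A(48 − 3q_A − 2q_E) − 5q_A.
∂π/∂q_A = 43 − 6q_A − 2q_E = 0 ⇒ q_A = 43/6 − (1/3)q_E.
Similarly q_E = 6 − (1/3)q_A.
Substituting the second reaction function into the first: q_A = 43/6 − (1/3)(6 − (1/3)q_A), which gives (8/9)q_A = 31/6 ⇒ q_A = 5.8125.
Then q_E = 6 − (1/3)·5.8125 = 4.0625.

5.8125, 4.0625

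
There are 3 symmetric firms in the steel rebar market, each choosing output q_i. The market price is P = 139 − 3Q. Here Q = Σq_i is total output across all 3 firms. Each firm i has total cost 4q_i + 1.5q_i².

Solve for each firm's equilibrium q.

A representative firm's profit is π_i = q_i(139 − 3Q) − 4q_i − 1.5q_i², with Q = q_i + Σ_{j≠i} q_j.
First-order condition: 135 − 9q_i − 3Σ_{j≠i} q_j = 0.
Imposing symmetry (q_j = q for all j) turns Σ_{j≠i} q_j into 2q, so 135 = 15q and q = 9.

9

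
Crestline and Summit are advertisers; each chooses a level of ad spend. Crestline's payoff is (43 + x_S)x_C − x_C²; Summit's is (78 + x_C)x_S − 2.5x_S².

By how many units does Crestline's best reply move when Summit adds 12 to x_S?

6

Expanding Crestline's payoff: 43x_C + x_Sx_C − x_C².
∂π/∂x_C = 43 + x_S − 2x_C = 0, so x_C = 21.5 + 0.5x_S.
The reaction-function slope is 0.5, so a 12-unit rise in x_S moves x_C by 0.5 × 12 = 6. Crestline's best response rises — the actions are strategic complements.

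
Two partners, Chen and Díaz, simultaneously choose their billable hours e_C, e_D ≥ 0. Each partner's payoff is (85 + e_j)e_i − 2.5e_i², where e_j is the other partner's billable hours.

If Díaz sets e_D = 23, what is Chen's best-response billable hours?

21.6

Chen's payoff is (85 + e_D)e_C − 2.5e_C².
∂π/∂e_C = 85 + e_D − 5e_C = 0, so e_C = 17 + 0.2e_D.
At e_D = 23: e_C = 17 + 0.2·23 = 21.6.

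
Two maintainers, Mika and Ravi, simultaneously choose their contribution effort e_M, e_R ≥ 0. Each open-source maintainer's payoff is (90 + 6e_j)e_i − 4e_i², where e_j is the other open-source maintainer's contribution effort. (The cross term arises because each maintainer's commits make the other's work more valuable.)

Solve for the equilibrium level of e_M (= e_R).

45

Mika's payoff is (90 + 6e_R)e_M − 4e_M².
∂π/∂e_M = 90 + 6e_R − 8e_M = 0, so e_M = 11.25 + 0.75e_R.
By symmetry e_R = e_M; substituting into the reaction function, 0.25e_M = 11.25 and e_M = 45.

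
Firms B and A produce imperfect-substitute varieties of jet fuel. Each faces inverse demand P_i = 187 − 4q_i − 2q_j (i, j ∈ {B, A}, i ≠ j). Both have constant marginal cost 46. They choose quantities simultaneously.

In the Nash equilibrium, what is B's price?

102.4

Firm B's profit: π = q_B(187 − 4q_B − 2q_A) − 46q_B.
∂π/∂q_B = 141 − 8q_B − 2q_A = 0 ⇒ q_B = 17.625 − 0.25q_A.
The game is symmetric, so in equilibrium q_A = q_B: the reaction function gives 1.25q_B = 17.625, hence q_B = 14.1.
P_B = 187 − 4·14.1 − 2·14.1 = 102.4.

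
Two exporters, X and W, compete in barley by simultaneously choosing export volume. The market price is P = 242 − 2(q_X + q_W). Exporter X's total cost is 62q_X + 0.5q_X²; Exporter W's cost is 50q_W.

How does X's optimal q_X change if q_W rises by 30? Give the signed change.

-12

Exporter X's profit: π = q_X(242 − 2(q_X + q_W)) − 62q_X − 0.5q_X².
∂π/∂q_X = 180 − 5q_X − 2q_W = 0, so q_X = 36 − 0.4q_W.
The reaction-function slope is −0.4, so a 30-unit rise in q_W moves q_X by −0.4 × 30 = −12. X's best response falls — the actions are strategic substitutes.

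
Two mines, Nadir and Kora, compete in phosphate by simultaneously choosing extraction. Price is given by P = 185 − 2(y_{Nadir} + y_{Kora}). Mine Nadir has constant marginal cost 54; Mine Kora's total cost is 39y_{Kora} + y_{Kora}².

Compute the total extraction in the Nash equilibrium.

40.8

Mine Nadir's profit: π = y_{Nadir}(185 − 2(y_{Nadir} + y_{Kora})) − 54y_{Nadir}.
∂π/∂y_{Nadir} = 131 − 4y_{Nadir} − 2y_{Kora} = 0, so y_{Nadir} = 32.75 − 0.5y_{Kora}.
For Kora: ∂π/∂y_{Kora} = 146 − 6y_{Kora} − 2y_{Nadir} = 0 ⇒ y_{Kora} = 73/3 − (1/3)y_{Nadir}.
Substituting the second reaction function into the first: y_{Nadir} = 32.75 − 0.5(73/3 − (1/3)y_{Nadir}), which gives (5/6)y_{Nadir} = 247/12 ⇒ y_{Nadir} = 24.7.
Then y_{Kora} = 73/3 − (1/3)·24.7 = 16.1.
Total extraction: 24.7 + 16.1 = 40.8.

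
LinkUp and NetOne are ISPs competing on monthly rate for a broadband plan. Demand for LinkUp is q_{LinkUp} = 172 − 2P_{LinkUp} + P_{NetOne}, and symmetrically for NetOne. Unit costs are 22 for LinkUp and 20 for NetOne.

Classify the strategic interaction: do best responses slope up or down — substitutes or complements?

LinkUp's profit: π = (P_{LinkUp} − 22)(172 − 2P_{LinkUp} + P_{NetOne}).
∂π/∂P_{LinkUp} = 216 − 4P_{LinkUp} + P_{NetOne} = 0 ⇒ P_{LinkUp} = 54 + 0.25P_{NetOne}.
The best-response slope dP_{LinkUp}/dP_{NetOne} = 0.25 > 0: the reaction function is upward-sloping, so the choices are strategic complements.

strategic complements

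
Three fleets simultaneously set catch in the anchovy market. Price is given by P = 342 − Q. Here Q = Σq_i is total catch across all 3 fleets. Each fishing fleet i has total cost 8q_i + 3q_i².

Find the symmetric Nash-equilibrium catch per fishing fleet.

33.4

A representative fishing fleet's profit is π_i = q_i(342 − Q) − 8q_i − 3q_i², with Q = q_i + Σ_{j≠i} q_j.
First-order condition: 334 − 8q_i − Σ_{j≠i} q_j = 0.
With identical fishing fleets, set every q_j = q: then 334 − 8q − 2q = 0, i.e. q = 334/10 = 33.4.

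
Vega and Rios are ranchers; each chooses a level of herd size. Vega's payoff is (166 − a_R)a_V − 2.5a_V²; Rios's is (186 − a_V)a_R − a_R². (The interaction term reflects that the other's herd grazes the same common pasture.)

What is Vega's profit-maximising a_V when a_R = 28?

Expanding Vega's payoff: 166a_V − a_Ra_V − 2.5a_V².
∂π/∂a_V = 166 − a_R − 5a_V = 0, so a_V = 33.2 − 0.2a_R.
At a_R = 28: a_V = 33.2 − 0.2·28 = 27.6.

27.6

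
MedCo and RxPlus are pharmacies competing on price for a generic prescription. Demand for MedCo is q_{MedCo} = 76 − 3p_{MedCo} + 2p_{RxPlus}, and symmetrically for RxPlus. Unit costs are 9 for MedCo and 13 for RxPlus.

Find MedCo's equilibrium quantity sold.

52.5

MedCo's profit: π = (p_{MedCo} − 9)(76 − 3p_{MedCo} + 2p_{RxPlus}).
∂π/∂p_{MedCo} = 103 − 6p_{MedCo} + 2p_{RxPlus} = 0 ⇒ p_{MedCo} = 103/6 + (1/3)p_{RxPlus}.
Similarly p_{RxPlus} = 115/6 + (1/3)p_{MedCo}.
Solving the two reaction functions simultaneously: (1 − (1/3)(1/3))p_{MedCo} = 103/6 + (1/3)·(115/6), so (8/9)p_{MedCo} = 212/9 and p_{MedCo} = 26.5.
Then p_{RxPlus} = 115/6 + (1/3)·26.5 = 28.
q_{MedCo} = 76 − 3·26.5 + 2·28 = 52.5.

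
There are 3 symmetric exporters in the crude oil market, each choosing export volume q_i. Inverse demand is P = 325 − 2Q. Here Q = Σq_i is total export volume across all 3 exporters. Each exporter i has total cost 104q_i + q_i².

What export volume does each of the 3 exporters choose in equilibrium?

A representative exporter's profit is π_i = q_i(325 − 2Q) − 104q_i − q_i², with Q = q_i + Σ_{j≠i} q_j.
First-order condition: 221 − 6q_i − 2Σ_{j≠i} q_j = 0.
In a symmetric equilibrium every exporter chooses the same q, so Σ_{j≠i} q_j = 2q. The condition becomes 221 − 10q = 0, giving q = 221/10 = 22.1.

22.1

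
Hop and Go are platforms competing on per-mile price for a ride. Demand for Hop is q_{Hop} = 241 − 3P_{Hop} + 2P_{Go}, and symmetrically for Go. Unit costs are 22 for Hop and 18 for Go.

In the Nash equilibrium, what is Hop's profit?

Hop's profit: π = (P_{Hop} − 22)(241 − 3P_{Hop} + 2P_{Go}).
∂π/∂P_{Hop} = 307 − 6P_{Hop} + 2P_{Go} = 0 ⇒ P_{Hop} = 307/6 + (1/3)P_{Go}.
Similarly P_{Go} = 295/6 + (1/3)P_{Hop}.
Substituting the second reaction function into the first: P_{Hop} = 307/6 + (1/3)(295/6 + (1/3)P_{Hop}), which gives (8/9)P_{Hop} = 608/9 ⇒ P_{Hop} = 76.
Then P_{Go} = 295/6 + (1/3)·76 = 74.5.
q_{Hop} = 241 − 3·76 + 2·74.5 = 162.
Profit = (76 − 22)·162 = 8748.

8748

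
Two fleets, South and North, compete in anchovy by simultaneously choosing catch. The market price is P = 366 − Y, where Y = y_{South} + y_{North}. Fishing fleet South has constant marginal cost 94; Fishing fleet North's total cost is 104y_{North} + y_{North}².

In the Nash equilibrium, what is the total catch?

154

Fishing fleet South's profit: π = y_{South}(366 − (y_{South} + y_{North})) − 94y_{South}.
∂π/∂y_{South} = 272 − 2y_{South} − y_{North} = 0, so y_{South} = 136 − 0.5y_{North}.
For North: ∂π/∂y_{North} = 262 − 4y_{North} − y_{South} = 0 ⇒ y_{North} = 65.5 − 0.25y_{South}.
Substituting the second reaction function into the first: y_{South} = 136 − 0.5(65.5 − 0.25y_{South}), which gives 0.875y_{South} = 103.25 ⇒ y_{South} = 118.
Then y_{North} = 65.5 − 0.25·118 = 36.
Total catch: 118 + 36 = 154.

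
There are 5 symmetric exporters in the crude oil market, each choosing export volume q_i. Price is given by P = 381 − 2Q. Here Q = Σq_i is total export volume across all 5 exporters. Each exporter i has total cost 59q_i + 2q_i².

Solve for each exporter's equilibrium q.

A representative exporter's profit is π_i = q_i(381 − 2Q) − 59q_i − 2q_i², with Q = q_i + Σ_{j≠i} q_j.
First-order condition: 322 − 8q_i − 2Σ_{j≠i} q_j = 0.
With identical exporters, set every q_j = q: then 322 − 8q − 8q = 0, i.e. q = 322/16 = 20.125.

20.125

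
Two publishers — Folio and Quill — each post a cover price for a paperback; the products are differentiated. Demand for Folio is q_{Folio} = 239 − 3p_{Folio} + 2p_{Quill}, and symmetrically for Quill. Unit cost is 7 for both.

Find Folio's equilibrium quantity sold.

174

Folio's profit: π = (p_{Folio} − 7)(239 − 3p_{Folio} + 2p_{Quill}).
∂π/∂p_{Folio} = 260 − 6p_{Folio} + 2p_{Quill} = 0 ⇒ p_{Folio} = 130/3 + (1/3)p_{Quill}.
The game is symmetric, so in equilibrium p_{Quill} = p_{Folio}: the reaction function gives (2/3)p_{Folio} = 130/3, hence p_{Folio} = 65.
q_{Folio} = 239 − 3·65 + 2·65 = 174.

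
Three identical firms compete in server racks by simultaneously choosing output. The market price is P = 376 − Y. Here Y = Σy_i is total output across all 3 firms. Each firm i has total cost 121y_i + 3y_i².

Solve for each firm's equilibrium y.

A representative firm's profit is π_i = y_i(376 − Y) − 121y_i − 3y_i², with Y = y_i + Σ_{j≠i} y_j.
First-order condition: 255 − 8y_i − Σ_{j≠i} y_j = 0.
With identical firms, set every y_j = y: then 255 − 8y − 2y = 0, i.e. y = 255/10 = 25.5.

25.5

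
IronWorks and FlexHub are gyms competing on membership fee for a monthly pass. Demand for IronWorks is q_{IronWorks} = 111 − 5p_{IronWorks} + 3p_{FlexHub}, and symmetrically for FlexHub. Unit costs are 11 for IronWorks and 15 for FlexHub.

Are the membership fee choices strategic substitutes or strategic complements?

IronWorks's profit: π = (p_{IronWorks} − 11)(111 − 5p_{IronWorks} + 3p_{FlexHub}).
∂π/∂p_{IronWorks} = 166 − 10p_{IronWorks} + 3p_{FlexHub} = 0 ⇒ p_{IronWorks} = 16.6 + 0.3p_{FlexHub}.
The best-response slope dp_{IronWorks}/dp_{FlexHub} = 0.3 > 0: the reaction function is upward-sloping, so the choices are strategic complements.

strategic complements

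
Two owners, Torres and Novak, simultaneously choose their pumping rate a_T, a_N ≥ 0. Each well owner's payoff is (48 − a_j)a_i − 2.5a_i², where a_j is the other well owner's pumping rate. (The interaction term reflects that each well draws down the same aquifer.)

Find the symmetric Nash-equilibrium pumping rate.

8

Torres's payoff is (48 − a_N)a_T − 2.5a_T².
∂π/∂a_T = 48 − a_N − 5a_T = 0, so a_T = 9.6 − 0.2a_N.
The game is symmetric, so in equilibrium a_N = a_T: the reaction function gives 1.2a_T = 9.6, hence a_T = 8.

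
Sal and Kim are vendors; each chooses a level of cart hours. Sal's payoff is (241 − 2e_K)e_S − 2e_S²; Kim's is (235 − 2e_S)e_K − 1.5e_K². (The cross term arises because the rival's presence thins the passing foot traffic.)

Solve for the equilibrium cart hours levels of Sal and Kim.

31.625, 57.25

Expanding Sal's payoff: 241e_S − 2e_Ke_S − 2e_S².
∂π/∂e_S = 241 − 2e_K − 4e_S = 0, so e_S = 60.25 − 0.5e_K.
Likewise for Kim: e_K = 235/3 − (2/3)e_S.
Substituting the second reaction function into the first: e_S = 60.25 − 0.5(235/3 − (2/3)e_S), which gives (2/3)e_S = 253/12 ⇒ e_S = 31.625.
Then e_K = 235/3 − (2/3)·31.625 = 57.25.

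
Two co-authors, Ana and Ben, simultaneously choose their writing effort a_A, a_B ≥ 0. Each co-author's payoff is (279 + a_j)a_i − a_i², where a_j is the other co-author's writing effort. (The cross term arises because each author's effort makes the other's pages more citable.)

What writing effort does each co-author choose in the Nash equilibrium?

279

Ana's payoff is (279 + a_B)a_A − a_A².
∂π/∂a_A = 279 + a_B − 2a_A = 0, so a_A = 139.5 + 0.5a_B.
By symmetry a_B = a_A; substituting into the reaction function, 0.5a_A = 139.5 and a_A = 279.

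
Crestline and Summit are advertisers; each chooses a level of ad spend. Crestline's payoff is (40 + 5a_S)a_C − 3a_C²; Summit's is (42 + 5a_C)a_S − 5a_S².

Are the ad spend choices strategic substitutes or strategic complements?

strategic complements

Expanding Crestline's payoff: 40a_C + 5a_Sa_C − 3a_C².
∂π/∂a_C = 40 + 5a_S − 6a_C = 0, so a_C = 20/3 + (5/6)a_S.
The best-response slope da_C/da_S = 5/6 > 0: the reaction function is upward-sloping, so the choices are strategic complements.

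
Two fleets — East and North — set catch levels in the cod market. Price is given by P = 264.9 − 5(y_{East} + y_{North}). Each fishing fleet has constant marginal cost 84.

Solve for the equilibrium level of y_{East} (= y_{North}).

Fishing fleet East's profit: π = y_{East}(264.9 − 5(y_{East} + y_{North})) − 84y_{East}.
∂π/∂y_{East} = 180.9 − 10y_{East} − 5y_{North} = 0, so y_{East} = 18.09 − 0.5y_{North}.
The game is symmetric, so in equilibrium y_{North} = y_{East}: the reaction function gives 1.5y_{East} = 18.09, hence y_{East} = 12.06.

12.06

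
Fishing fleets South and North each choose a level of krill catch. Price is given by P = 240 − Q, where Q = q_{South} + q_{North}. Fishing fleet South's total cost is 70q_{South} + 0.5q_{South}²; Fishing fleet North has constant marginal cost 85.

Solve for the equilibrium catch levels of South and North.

37, 59

Fishing fleet South's profit: π = q_{South}(240 − (q_{South} + q_{North})) − 70q_{South} − 0.5q_{South}².
∂π/∂q_{South} = 170 − 3q_{South} − q_{North} = 0, so q_{South} = 170/3 − (1/3)q_{North}.
For North: ∂π/∂q_{North} = 155 − 2q_{North} − q_{South} = 0 ⇒ q_{North} = 77.5 − 0.5q_{South}.
Plugging q_{North} into South's best response: q_{South} = 170/3 − (1/3)(77.5 − 0.5q_{South}) ⇒ (5/6)q_{South} = 185/6, so q_{South} = 37.
Then q_{North} = 77.5 − 0.5·37 = 59.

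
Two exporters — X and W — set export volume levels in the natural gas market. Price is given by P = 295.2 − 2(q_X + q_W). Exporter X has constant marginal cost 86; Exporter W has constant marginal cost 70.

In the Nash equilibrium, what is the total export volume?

Exporter X's profit: π = q_X(295.2 − 2(q_X + q_W)) − 86q_X.
∂π/∂q_X = 209.2 − 4q_X − 2q_W = 0, so q_X = 52.3 − 0.5q_W.
By the same steps for W: q_W = 56.3 − 0.5q_X.
Solving the two reaction functions simultaneously: (1 − (−0.5)(−0.5))q_X = 52.3 − 0.5·56.3, so 0.75q_X = 24.15 and q_X = 32.2.
Then q_W = 56.3 − 0.5·32.2 = 40.2.
Total export volume: 32.2 + 40.2 = 72.4.

72.4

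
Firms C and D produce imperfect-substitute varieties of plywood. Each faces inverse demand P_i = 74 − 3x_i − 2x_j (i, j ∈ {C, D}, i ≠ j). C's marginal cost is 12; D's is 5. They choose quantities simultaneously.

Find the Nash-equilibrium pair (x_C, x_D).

Firm C's profit: π = x_C(74 − 3x_C − 2x_D) − 12x_C.
∂π/∂x_C = 62 − 6x_C − 2x_D = 0 ⇒ x_C = 31/3 − (1/3)x_D.
Similarly x_D = 11.5 − (1/3)x_C.
Substituting the second reaction function into the first: x_C = 31/3 − (1/3)(11.5 − (1/3)x_C), which gives (8/9)x_C = 6.5 ⇒ x_C = 7.3125.
Then x_D = 11.5 − (1/3)·7.3125 = 9.0625.

7.3125, 9.0625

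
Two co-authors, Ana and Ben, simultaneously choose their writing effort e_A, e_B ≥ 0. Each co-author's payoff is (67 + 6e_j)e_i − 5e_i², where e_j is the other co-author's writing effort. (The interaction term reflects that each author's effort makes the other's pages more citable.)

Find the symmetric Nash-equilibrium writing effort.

Ana's payoff is (67 + 6e_B)e_A − 5e_A².
∂π/∂e_A = 67 + 6e_B − 10e_A = 0, so e_A = 6.7 + 0.6e_B.
By symmetry e_B = e_A; substituting into the reaction function, 0.4e_A = 6.7 and e_A = 16.75.

16.75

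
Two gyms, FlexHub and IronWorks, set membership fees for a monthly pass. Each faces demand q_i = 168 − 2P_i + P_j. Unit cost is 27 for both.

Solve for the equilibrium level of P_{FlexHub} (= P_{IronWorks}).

FlexHub's profit: π = (P_{FlexHub} − 27)(168 − 2P_{FlexHub} + P_{IronWorks}).
∂π/∂P_{FlexHub} = 222 − 4P_{FlexHub} + P_{IronWorks} = 0 ⇒ P_{FlexHub} = 55.5 + 0.25P_{IronWorks}.
The game is symmetric, so in equilibrium P_{IronWorks} = P_{FlexHub}: the reaction function gives 0.75P_{FlexHub} = 55.5, hence P_{FlexHub} = 74.

74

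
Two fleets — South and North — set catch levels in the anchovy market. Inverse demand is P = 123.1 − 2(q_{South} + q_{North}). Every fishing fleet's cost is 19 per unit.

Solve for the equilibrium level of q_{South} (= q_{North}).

17.35

Fishing fleet South's profit: π = q_{South}(123.1 − 2(q_{South} + q_{North})) − 19q_{South}.
∂π/∂q_{South} = 104.1 − 4q_{South} − 2q_{North} = 0, so q_{South} = 26.025 − 0.5q_{North}.
By symmetry q_{North} = q_{South}; substituting into the reaction function, 1.5q_{South} = 26.025 and q_{South} = 17.35.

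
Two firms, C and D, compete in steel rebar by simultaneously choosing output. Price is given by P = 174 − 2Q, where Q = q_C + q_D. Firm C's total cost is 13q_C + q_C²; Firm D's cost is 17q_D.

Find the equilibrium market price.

79

Firm C's profit: π = q_C(174 − 2(q_C + q_D)) − 13q_C − q_C².
∂π/∂q_C = 161 − 6q_C − 2q_D = 0, so q_C = 161/6 − (1/3)q_D.
For D: ∂π/∂q_D = 157 − 4q_D − 2q_C = 0 ⇒ q_D = 39.25 − 0.5q_C.
Solving the two reaction functions simultaneously: (1 − (−1/3)(−0.5))q_C = 161/6 − (1/3)·39.25, so (5/6)q_C = 13.75 and q_C = 16.5.
Then q_D = 39.25 − 0.5·16.5 = 31.
Equilibrium price: P = 174 − 2·47.5 = 79.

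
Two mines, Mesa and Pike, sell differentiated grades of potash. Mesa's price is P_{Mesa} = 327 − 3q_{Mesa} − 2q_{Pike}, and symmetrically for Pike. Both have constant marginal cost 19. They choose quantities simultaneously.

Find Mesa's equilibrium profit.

4446.75

Mine Mesa's profit: π = q_{Mesa}(327 − 3q_{Mesa} − 2q_{Pike}) − 19q_{Mesa}.
∂π/∂q_{Mesa} = 308 − 6q_{Mesa} − 2q_{Pike} = 0 ⇒ q_{Mesa} = 154/3 − (1/3)q_{Pike}.
The game is symmetric, so in equilibrium q_{Pike} = q_{Mesa}: the reaction function gives (4/3)q_{Mesa} = 154/3, hence q_{Mesa} = 38.5.
P_{Mesa} = 327 − 3·38.5 − 2·38.5 = 134.5.
Profit = (134.5 − 19)·38.5 = 4446.75.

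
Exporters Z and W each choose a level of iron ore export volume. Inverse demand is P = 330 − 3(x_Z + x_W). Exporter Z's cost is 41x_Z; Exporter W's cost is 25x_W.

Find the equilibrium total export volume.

Exporter Z's profit: π = x_Z(330 − 3(x_Z + x_W)) − 41x_Z.
∂π/∂x_Z = 289 − 6x_Z − 3x_W = 0, so x_Z = 289/6 − 0.5x_W.
By the same steps for W: x_W = 305/6 − 0.5x_Z.
Substituting the second reaction function into the first: x_Z = 289/6 − 0.5(305/6 − 0.5x_Z), which gives 0.75x_Z = 22.75 ⇒ x_Z = 91/3.
Then x_W = 305/6 − 0.5·(91/3) = 107/3.
Total export volume: 91/3 + 107/3 = 66.

66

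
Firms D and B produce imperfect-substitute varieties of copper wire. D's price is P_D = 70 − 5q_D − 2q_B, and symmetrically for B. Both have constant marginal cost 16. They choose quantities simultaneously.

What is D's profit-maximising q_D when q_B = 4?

Firm D's profit: π = q_D(70 − 5q_D − 2q_B) − 16q_D.
∂π/∂q_D = 54 − 10q_D − 2q_B = 0 ⇒ q_D = 5.4 − 0.2q_B.
At q_B = 4: q_D = 5.4 − 0.2·4 = 4.6.

4.6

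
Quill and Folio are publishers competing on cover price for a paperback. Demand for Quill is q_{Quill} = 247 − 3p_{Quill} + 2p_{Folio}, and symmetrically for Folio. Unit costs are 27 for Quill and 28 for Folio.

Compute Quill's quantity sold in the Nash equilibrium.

Quill's profit: π = (p_{Quill} − 27)(247 − 3p_{Quill} + 2p_{Folio}).
∂π/∂p_{Quill} = 328 − 6p_{Quill} + 2p_{Folio} = 0 ⇒ p_{Quill} = 164/3 + (1/3)p_{Folio}.
Similarly p_{Folio} = 331/6 + (1/3)p_{Quill}.
Plugging p_{Folio} into Quill's best response: p_{Quill} = 164/3 + (1/3)(331/6 + (1/3)p_{Quill}) ⇒ (8/9)p_{Quill} = 1315/18, so p_{Quill} = 82.1875.
Then p_{Folio} = 331/6 + (1/3)·82.1875 = 82.5625.
q_{Quill} = 247 − 3·82.1875 + 2·82.5625 = 165.5625.

165.5625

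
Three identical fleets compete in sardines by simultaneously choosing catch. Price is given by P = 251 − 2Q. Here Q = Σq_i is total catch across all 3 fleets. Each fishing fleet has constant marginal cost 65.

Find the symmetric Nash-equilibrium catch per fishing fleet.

A representative fishing fleet's profit is π_i = q_i(251 − 2Q) − 65q_i, with Q = q_i + Σ_{j≠i} q_j.
First-order condition: 186 − 4q_i − 2Σ_{j≠i} q_j = 0.
With identical fishing fleets, set every q_j = q: then 186 − 4q − 4q = 0, i.e. q = 186/8 = 23.25.

23.25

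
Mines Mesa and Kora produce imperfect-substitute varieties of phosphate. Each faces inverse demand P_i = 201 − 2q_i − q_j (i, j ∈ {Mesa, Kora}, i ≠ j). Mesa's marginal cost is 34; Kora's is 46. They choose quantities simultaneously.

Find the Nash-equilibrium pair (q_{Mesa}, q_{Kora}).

34.2, 30.2

Mine Mesa's profit: π = q_{Mesa}(201 − 2q_{Mesa} − q_{Kora}) − 34q_{Mesa}.
∂π/∂q_{Mesa} = 167 − 4q_{Mesa} − q_{Kora} = 0 ⇒ q_{Mesa} = 41.75 − 0.25q_{Kora}.
Similarly q_{Kora} = 38.75 − 0.25q_{Mesa}.
Substituting the second reaction function into the first: q_{Mesa} = 41.75 − 0.25(38.75 − 0.25q_{Mesa}), which gives 0.9375q_{Mesa} = 32.0625 ⇒ q_{Mesa} = 34.2.
Then q_{Kora} = 38.75 − 0.25·34.2 = 30.2.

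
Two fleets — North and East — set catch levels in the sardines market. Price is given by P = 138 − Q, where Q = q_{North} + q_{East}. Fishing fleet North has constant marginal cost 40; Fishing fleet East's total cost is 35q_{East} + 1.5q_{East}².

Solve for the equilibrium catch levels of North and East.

43, 12

Fishing fleet North's profit: π = q_{North}(138 − (q_{North} + q_{East})) − 40q_{North}.
∂π/∂q_{North} = 98 − 2q_{North} − q_{East} = 0, so q_{North} = 49 − 0.5q_{East}.
For East: ∂π/∂q_{East} = 103 − 5q_{East} − q_{North} = 0 ⇒ q_{East} = 20.6 − 0.2q_{North}.
Solving the two reaction functions simultaneously: (1 − (−0.5)(−0.2))q_{North} = 49 − 0.5·20.6, so 0.9q_{North} = 38.7 and q_{North} = 43.
Then q_{East} = 20.6 − 0.2·43 = 12.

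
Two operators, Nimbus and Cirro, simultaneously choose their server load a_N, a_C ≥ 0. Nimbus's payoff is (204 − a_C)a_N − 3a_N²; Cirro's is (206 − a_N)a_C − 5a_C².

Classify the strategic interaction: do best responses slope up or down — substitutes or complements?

Expanding Nimbus's payoff: 204a_N − a_Ca_N − 3a_N².
∂π/∂a_N = 204 − a_C − 6a_N = 0, so a_N = 34 − (1/6)a_C.
The best-response slope da_N/da_C = −1/6 < 0: the reaction function is downward-sloping, so the choices are strategic substitutes.

strategic substitutes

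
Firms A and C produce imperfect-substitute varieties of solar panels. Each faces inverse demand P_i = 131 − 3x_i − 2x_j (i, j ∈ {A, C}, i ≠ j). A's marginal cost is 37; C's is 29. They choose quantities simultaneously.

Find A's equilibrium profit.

379.6875

Firm A's profit: π = x_A(131 − 3x_A − 2x_C) − 37x_A.
∂π/∂x_A = 94 − 6x_A − 2x_C = 0 ⇒ x_A = 47/3 − (1/3)x_C.
Similarly x_C = 17 − (1/3)x_A.
Plugging x_C into A's best response: x_A = 47/3 − (1/3)(17 − (1/3)x_A) ⇒ (8/9)x_A = 10, so x_A = 11.25.
Then x_C = 17 − (1/3)·11.25 = 13.25.
P_A = 131 − 3·11.25 − 2·13.25 = 70.75.
Profit = (70.75 − 37)·11.25 = 379.6875.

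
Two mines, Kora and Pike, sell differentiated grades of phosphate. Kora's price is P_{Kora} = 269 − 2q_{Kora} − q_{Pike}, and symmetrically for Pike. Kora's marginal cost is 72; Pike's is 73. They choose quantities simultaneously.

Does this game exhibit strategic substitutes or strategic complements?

strategic substitutes

Mine Kora's profit: π = q_{Kora}(269 − 2q_{Kora} − q_{Pike}) − 72q_{Kora}.
∂π/∂q_{Kora} = 197 − 4q_{Kora} − q_{Pike} = 0 ⇒ q_{Kora} = 49.25 − 0.25q_{Pike}.
The best-response slope dq_{Kora}/dq_{Pike} = −0.25 < 0: the reaction function is downward-sloping, so the choices are strategic substitutes.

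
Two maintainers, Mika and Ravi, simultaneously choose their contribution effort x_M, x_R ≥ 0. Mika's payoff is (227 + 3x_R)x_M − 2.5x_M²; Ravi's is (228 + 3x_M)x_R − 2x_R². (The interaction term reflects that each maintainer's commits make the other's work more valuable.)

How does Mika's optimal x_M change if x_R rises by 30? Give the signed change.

Expanding Mika's payoff: 227x_M + 3x_Rx_M − 2.5x_M².
∂π/∂x_M = 227 + 3x_R − 5x_M = 0, so x_M = 45.4 + 0.6x_R.
The reaction-function slope is 0.6, so a 30-unit rise in x_R moves x_M by 0.6 × 30 = 18. Mika's best response rises — the actions are strategic complements.

18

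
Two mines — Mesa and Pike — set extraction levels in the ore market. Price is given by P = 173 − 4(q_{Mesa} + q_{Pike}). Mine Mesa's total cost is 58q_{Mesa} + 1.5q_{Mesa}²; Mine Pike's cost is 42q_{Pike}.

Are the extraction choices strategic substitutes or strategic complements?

strategic substitutes

Mine Mesa's profit: π = q_{Mesa}(173 − 4(q_{Mesa} + q_{Pike})) − 58q_{Mesa} − 1.5q_{Mesa}².
∂π/∂q_{Mesa} = 115 − 11q_{Mesa} − 4q_{Pike} = 0, so q_{Mesa} = 115/11 − (4/11)q_{Pike}.
The best-response slope dq_{Mesa}/dq_{Pike} = −4/11 < 0: the reaction function is downward-sloping, so the choices are strategic substitutes.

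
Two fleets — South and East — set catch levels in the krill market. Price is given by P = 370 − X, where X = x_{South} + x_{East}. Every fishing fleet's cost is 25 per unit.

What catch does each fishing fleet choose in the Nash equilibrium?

Fishing fleet South's profit: π = x_{South}(370 − (x_{South} + x_{East})) − 25x_{South}.
∂π/∂x_{South} = 345 − 2x_{South} − x_{East} = 0, so x_{South} = 172.5 − 0.5x_{East}.
Setting x_{South} = x_{East} in the reaction function: x_{South} = 172.5 − 0.5x_{South}, so x_{South} = 172.5 / 1.5 = 115.

115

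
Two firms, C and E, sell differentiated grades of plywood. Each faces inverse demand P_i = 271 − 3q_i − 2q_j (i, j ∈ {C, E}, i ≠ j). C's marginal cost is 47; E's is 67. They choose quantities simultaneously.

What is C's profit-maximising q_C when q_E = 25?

Firm C's profit: π = q_C(271 − 3q_C − 2q_E) − 47q_C.
∂π/∂q_C = 224 − 6q_C − 2q_E = 0 ⇒ q_C = 112/3 − (1/3)q_E.
At q_E = 25: q_C = 112/3 − (1/3)·25 = 29.

29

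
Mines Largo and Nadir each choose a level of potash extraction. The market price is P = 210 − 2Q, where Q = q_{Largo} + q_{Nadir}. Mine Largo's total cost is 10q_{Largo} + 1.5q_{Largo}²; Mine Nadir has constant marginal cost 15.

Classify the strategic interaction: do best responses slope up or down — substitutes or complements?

Mine Largo's profit: π = q_{Largo}(210 − 2(q_{Largo} + q_{Nadir})) − 10q_{Largo} − 1.5q_{Largo}².
∂π/∂q_{Largo} = 200 − 7q_{Largo} − 2q_{Nadir} = 0, so q_{Largo} = 200/7 − (2/7)q_{Nadir}.
The best-response slope dq_{Largo}/dq_{Nadir} = −2/7 < 0: the reaction function is downward-sloping, so the choices are strategic substitutes.

strategic substitutes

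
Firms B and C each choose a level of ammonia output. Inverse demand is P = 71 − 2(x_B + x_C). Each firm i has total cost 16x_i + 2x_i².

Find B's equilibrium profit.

121

Firm B's profit: π = x_B(71 − 2(x_B + x_C)) − 16x_B − 2x_B².
∂π/∂x_B = 55 − 8x_B − 2x_C = 0, so x_B = 6.875 − 0.25x_C.
The game is symmetric, so in equilibrium x_C = x_B: the reaction function gives 1.25x_B = 6.875, hence x_B = 5.5.
Price P = 71 − 2·11 = 49.
B's profit: (49 − 16)·5.5 − 2(5.5)² = 121.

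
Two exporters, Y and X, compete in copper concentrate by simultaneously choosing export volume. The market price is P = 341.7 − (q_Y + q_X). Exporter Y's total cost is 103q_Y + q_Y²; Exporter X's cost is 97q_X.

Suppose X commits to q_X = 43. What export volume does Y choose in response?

Exporter Y's profit: π = q_Y(341.7 − (q_Y + q_X)) − 103q_Y − q_Y².
∂π/∂q_Y = 238.7 − 4q_Y − q_X = 0, so q_Y = 59.675 − 0.25q_X.
At q_X = 43: q_Y = 59.675 − 0.25·43 = 48.925.

48.925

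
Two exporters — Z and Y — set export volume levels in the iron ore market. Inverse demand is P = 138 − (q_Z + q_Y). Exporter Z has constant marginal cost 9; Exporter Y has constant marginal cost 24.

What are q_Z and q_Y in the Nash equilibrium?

Exporter Z's profit: π = q_Z(138 − (q_Z + q_Y)) − 9q_Z.
∂π/∂q_Z = 129 − 2q_Z − q_Y = 0, so q_Z = 64.5 − 0.5q_Y.
By the same steps for Y: q_Y = 57 − 0.5q_Z.
Plugging q_Y into Z's best response: q_Z = 64.5 − 0.5(57 − 0.5q_Z) ⇒ 0.75q_Z = 36, so q_Z = 48.
Then q_Y = 57 − 0.5·48 = 33.

48, 33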